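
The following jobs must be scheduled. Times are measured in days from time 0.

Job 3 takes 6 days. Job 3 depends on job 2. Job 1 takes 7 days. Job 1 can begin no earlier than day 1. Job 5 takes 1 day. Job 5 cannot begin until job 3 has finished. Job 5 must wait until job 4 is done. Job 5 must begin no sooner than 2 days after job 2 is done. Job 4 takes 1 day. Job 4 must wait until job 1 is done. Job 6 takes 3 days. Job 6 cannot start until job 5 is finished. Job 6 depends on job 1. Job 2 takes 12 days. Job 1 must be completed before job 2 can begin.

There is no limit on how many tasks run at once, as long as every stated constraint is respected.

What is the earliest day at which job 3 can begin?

Job 1 cannot begin until its own release at day 1. It runs from day 1 to 1 + 7 = day 8.
After job 1 (finishes day 8), job 2 can start at day 8 and finishes at day 20.
Job 3 waits on job 2 (finishes day 20), so the earliest it can start is day 20.

20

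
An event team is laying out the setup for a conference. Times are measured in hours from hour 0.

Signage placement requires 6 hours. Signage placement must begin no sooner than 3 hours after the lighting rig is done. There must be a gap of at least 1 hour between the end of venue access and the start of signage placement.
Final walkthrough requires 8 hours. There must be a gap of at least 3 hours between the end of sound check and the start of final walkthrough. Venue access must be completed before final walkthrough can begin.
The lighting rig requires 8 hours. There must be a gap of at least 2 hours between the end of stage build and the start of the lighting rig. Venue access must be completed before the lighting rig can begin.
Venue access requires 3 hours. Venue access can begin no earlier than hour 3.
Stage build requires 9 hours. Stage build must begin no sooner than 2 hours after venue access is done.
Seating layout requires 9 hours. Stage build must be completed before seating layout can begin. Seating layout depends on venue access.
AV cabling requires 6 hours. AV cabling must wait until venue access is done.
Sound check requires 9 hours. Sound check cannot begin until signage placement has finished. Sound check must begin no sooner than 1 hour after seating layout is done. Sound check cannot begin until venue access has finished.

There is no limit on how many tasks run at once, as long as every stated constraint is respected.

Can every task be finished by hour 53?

No

Venue access cannot begin until its own release at hour 3. It runs from hour 3 to 3 + 3 = hour 6.
AV cabling cannot begin until venue access (finishes hour 6). It runs from hour 6 to 6 + 6 = hour 12.
Stage build cannot begin until venue access (finishes hour 6, plus 2-hour gap → hour 8). It runs from hour 8 to 8 + 9 = hour 17.
Seating layout has to wait for stage build (finishes hour 17); venue access (finishes hour 6). The latest of these is hour 17, so seating layout runs hour 17 to 17 + 9 = hour 26.
The lighting rig cannot start until stage build (finishes hour 17, plus 2-hour gap → hour 19); venue access (finishes hour 6). The controlling bound is hour 19, so the lighting rig finishes at 19 + 8 = hour 27.
For signage placement: the lighting rig (finishes hour 27, plus 3-hour gap → hour 30); venue access (finishes hour 6, plus 1-hour gap → hour 7). Taking the maximum gives a start of hour 30, and it finishes at 30 + 6 = hour 36.
Sound check needs all of signage placement (finishes hour 36); seating layout (finishes hour 26, plus 1-hour gap → hour 27); venue access (finishes hour 6). That puts its earliest start at hour 36; it finishes at 36 + 9 = hour 45.
Final walkthrough needs all of sound check (finishes hour 45, plus 3-hour gap → hour 48); venue access (finishes hour 6). That puts its earliest start at hour 48; it finishes at 48 + 8 = hour 56.
The earliest everything can be done is hour 56, which is after the deadline of 53, so it is not possible.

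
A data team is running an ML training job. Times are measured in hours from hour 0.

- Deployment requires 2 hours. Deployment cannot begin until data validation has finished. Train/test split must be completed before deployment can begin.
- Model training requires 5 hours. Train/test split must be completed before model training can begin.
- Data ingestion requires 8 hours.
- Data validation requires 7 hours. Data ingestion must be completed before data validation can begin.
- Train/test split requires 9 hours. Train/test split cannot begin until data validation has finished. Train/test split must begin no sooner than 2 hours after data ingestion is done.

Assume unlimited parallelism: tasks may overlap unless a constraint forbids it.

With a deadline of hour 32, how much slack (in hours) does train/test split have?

Nothing blocks data ingestion, so it runs from hour 0 to hour 8.
After data ingestion (finishes hour 8), data validation can start at hour 8 and finishes at hour 15.
For train/test split: data validation (finishes hour 15); data ingestion (finishes hour 8, plus 2-hour gap → hour 10). Taking the maximum gives a start of hour 15, and it finishes at 15 + 9 = hour 24.

Working backward from the deadline:
Nothing follows model training; the deadline of hour 32 is its only limit. It must start by 32 − 5 = hour 27.
Deployment has no dependents, so it just needs to finish by hour 32. Starting by 32 − 2 = hour 30 achieves that.
Train/test split has several dependents: model training (must start by hour 27); deployment (must start by hour 30). The earliest of those limits is hour 27, so train/test split must start by 27 − 9 = hour 18.
So train/test split can start as early as hour 15 and as late as hour 18, giving 18 − 15 = 3 hours of slack.

3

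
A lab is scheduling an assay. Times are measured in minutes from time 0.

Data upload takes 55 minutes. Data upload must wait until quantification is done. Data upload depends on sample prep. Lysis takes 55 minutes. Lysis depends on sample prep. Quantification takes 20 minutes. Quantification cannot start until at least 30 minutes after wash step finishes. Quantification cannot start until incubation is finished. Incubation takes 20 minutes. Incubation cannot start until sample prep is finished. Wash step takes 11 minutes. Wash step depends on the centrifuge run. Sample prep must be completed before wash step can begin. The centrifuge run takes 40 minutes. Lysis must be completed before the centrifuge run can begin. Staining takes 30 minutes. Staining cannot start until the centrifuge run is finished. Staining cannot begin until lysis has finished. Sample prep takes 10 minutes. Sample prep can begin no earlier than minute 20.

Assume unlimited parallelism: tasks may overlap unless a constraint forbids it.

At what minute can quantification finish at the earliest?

186

Sample prep cannot begin until its own release at minute 20. It runs from minute 20 to 20 + 10 = minute 30.
After sample prep (finishes minute 30), incubation can start at minute 30 and finishes at minute 50.
Lysis cannot begin until sample prep (finishes minute 30). It runs from minute 30 to 30 + 55 = minute 85.
The centrifuge run cannot begin until lysis (finishes minute 85). It runs from minute 85 to 85 + 40 = minute 125.
Wash step has to wait for the centrifuge run (finishes minute 125); sample prep (finishes minute 30). The latest of these is minute 125, so wash step runs minute 125 to 125 + 11 = minute 136.
Quantification cannot start until wash step (finishes minute 136, plus 30-minute gap → minute 166); incubation (finishes minute 50). The controlling bound is minute 166, so quantification finishes at 166 + 20 = minute 186.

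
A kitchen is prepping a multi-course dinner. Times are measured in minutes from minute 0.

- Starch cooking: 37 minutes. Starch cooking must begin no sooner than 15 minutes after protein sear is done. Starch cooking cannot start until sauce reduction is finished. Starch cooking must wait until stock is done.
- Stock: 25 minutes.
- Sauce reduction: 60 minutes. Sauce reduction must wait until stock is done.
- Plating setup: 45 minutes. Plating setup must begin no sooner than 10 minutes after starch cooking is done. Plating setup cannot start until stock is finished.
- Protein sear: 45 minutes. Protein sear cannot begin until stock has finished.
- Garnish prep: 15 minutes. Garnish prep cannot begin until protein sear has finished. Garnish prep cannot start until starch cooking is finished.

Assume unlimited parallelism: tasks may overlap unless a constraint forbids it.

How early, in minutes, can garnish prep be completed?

137

Stock has no prerequisites, so it starts at minute 0 and finishes at minute 25.
Sauce reduction cannot begin until stock (finishes minute 25). It runs from minute 25 to 25 + 60 = minute 85.
After stock (finishes minute 25), protein sear can start at minute 25 and finishes at minute 70.
Starch cooking cannot start until protein sear (finishes minute 70, plus 15-minute gap → minute 85); sauce reduction (finishes minute 85); stock (finishes minute 25). The controlling bound is minute 85, so starch cooking finishes at 85 + 37 = minute 122.
Garnish prep cannot start until protein sear (finishes minute 70); starch cooking (finishes minute 122). The controlling bound is minute 122, so garnish prep finishes at 122 + 15 = minute 137.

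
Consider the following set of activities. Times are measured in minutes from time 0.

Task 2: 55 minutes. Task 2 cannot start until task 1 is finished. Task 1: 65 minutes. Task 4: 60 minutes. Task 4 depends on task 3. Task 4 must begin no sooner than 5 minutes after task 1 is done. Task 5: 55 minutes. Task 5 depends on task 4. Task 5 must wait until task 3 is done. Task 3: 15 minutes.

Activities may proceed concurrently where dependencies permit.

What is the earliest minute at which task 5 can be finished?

185

Nothing blocks task 3, so it runs from minute 0 to minute 15.
Task 1 can start immediately at minute 0; it finishes at minute 65.
Task 4 has to wait for task 3 (finishes minute 15); task 1 (finishes minute 65, plus 5-minute gap → minute 70). The latest of these is minute 70, so task 4 runs minute 70 to 70 + 60 = minute 130.
Task 5 has to wait for task 4 (finishes minute 130); task 3 (finishes minute 15). The latest of these is minute 130, so task 5 runs minute 130 to 130 + 55 = minute 185.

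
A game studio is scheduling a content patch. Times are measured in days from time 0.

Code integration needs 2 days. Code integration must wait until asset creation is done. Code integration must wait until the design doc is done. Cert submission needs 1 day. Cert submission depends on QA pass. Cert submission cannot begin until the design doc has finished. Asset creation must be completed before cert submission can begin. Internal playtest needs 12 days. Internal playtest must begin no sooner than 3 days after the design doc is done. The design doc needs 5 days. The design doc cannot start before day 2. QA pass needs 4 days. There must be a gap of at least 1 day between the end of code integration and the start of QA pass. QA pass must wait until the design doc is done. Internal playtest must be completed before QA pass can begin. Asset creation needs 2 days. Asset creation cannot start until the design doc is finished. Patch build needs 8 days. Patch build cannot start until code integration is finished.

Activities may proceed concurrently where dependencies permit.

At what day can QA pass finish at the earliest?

26

After its own release at day 2, the design doc can start at day 2 and finishes at day 7.
Internal playtest cannot begin until the design doc (finishes day 7, plus 3-day gap → day 10). It runs from day 10 to 10 + 12 = day 22.
Asset creation cannot begin until the design doc (finishes day 7). It runs from day 7 to 7 + 2 = day 9.
Code integration needs all of asset creation (finishes day 9); the design doc (finishes day 7). That puts its earliest start at day 9; it finishes at 9 + 2 = day 11.
QA pass needs all of code integration (finishes day 11, plus 1-day gap → day 12); the design doc (finishes day 7); internal playtest (finishes day 22). That puts its earliest start at day 22; it finishes at 22 + 4 = day 26.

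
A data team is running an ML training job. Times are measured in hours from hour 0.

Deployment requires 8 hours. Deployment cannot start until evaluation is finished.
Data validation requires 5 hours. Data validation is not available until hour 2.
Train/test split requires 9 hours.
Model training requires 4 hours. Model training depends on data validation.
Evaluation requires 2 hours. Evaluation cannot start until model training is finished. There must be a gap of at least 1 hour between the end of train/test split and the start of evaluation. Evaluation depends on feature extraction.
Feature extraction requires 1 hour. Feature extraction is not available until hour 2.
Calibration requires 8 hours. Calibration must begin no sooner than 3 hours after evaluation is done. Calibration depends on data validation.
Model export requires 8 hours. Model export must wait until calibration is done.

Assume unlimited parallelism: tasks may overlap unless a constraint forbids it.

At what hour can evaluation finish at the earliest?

13

Train/test split has no prerequisites, so it starts at hour 0 and finishes at hour 9.
Feature extraction cannot begin until its own release at hour 2. It runs from hour 2 to 2 + 1 = hour 3.
Data validation cannot begin until its own release at hour 2. It runs from hour 2 to 2 + 5 = hour 7.
After data validation (finishes hour 7), model training can start at hour 7 and finishes at hour 11.
Evaluation has to wait for model training (finishes hour 11); train/test split (finishes hour 9, plus 1-hour gap → hour 10); feature extraction (finishes hour 3). The latest of these is hour 11, so evaluation runs hour 11 to 11 + 2 = hour 13.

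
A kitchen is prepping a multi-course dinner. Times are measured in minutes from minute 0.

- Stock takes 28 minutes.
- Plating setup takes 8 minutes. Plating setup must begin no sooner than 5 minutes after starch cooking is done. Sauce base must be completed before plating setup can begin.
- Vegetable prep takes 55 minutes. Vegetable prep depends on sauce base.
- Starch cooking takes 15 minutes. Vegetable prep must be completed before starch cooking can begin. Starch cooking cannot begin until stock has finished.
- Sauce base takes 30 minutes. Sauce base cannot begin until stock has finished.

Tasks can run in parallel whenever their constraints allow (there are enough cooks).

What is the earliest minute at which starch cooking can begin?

113

Stock can start immediately at minute 0; it finishes at minute 28.
Sauce base cannot begin until stock (finishes minute 28). It runs from minute 28 to 28 + 30 = minute 58.
Vegetable prep waits on sauce base (finishes minute 58), so it starts at minute 58 and finishes at 58 + 55 = minute 113.
Starch cooking waits on vegetable prep (finishes minute 113); stock (finishes minute 28). The latest of these is minute 113, which is the earliest starch cooking can start.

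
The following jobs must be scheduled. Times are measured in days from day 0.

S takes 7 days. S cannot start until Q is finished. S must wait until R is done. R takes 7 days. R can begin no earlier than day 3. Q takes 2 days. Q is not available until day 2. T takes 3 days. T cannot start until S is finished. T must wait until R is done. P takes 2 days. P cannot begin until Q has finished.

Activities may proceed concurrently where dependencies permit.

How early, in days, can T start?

17

After its own release at day 3, R can start at day 3 and finishes at day 10.
After its own release at day 2, Q can start at day 2 and finishes at day 4.
S needs all of Q (finishes day 4); R (finishes day 10). That puts its earliest start at day 10; it finishes at 10 + 7 = day 17.
T waits on S (finishes day 17); R (finishes day 10). The latest of these is day 17, which is the earliest T can start.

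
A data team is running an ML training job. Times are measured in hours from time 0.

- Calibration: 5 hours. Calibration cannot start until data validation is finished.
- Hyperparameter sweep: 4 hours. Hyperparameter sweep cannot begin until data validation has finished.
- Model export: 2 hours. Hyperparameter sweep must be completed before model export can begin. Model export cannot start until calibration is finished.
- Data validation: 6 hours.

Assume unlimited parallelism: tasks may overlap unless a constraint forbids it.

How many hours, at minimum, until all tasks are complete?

Data validation can start immediately at hour 0; it finishes at hour 6.
Calibration waits on data validation (finishes hour 6), so it starts at hour 6 and finishes at 6 + 5 = hour 11.
Hyperparameter sweep cannot begin until data validation (finishes hour 6). It runs from hour 6 to 6 + 4 = hour 10.
Model export cannot start until hyperparameter sweep (finishes hour 10); calibration (finishes hour 11). The controlling bound is hour 11, so model export finishes at 11 + 2 = hour 13.
All tasks are finished once the last one completes. Finish times: Data validation at 6, Hyperparameter sweep at 10, Calibration at 11, Model export at 13. The latest is hour 13.

13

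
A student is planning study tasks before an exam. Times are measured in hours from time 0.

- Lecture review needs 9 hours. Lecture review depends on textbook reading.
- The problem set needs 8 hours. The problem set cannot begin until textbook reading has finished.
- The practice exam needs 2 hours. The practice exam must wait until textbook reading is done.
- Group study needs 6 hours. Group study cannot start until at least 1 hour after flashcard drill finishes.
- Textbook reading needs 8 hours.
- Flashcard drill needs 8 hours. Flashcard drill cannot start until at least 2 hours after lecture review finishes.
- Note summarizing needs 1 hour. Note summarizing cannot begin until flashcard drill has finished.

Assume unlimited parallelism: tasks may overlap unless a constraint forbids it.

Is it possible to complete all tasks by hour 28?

Textbook reading can start immediately at hour 0; it finishes at hour 8.
After textbook reading (finishes hour 8), the practice exam can start at hour 8 and finishes at hour 10.
After textbook reading (finishes hour 8), the problem set can start at hour 8 and finishes at hour 16.
After textbook reading (finishes hour 8), lecture review can start at hour 8 and finishes at hour 17.
Flashcard drill cannot begin until lecture review (finishes hour 17, plus 2-hour gap → hour 19). It runs from hour 19 to 19 + 8 = hour 27.
Note summarizing waits on flashcard drill (finishes hour 27), so it starts at hour 27 and finishes at 27 + 1 = hour 28.
After flashcard drill (finishes hour 27, plus 1-hour gap → hour 28), group study can start at hour 28 and finishes at hour 34.
The earliest everything can be done is hour 34, which is after the deadline of 28, so it is not possible.

No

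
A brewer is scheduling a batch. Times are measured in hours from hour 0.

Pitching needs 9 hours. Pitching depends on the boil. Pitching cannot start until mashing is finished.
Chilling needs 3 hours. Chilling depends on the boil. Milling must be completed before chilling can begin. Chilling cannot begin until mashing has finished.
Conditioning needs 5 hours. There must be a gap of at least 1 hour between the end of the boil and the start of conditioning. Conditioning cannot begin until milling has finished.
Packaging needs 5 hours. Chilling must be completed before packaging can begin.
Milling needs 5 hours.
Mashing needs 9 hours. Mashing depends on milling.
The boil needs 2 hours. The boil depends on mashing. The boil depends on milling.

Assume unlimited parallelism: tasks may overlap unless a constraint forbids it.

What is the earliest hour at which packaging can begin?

19

Milling can start immediately at hour 0; it finishes at hour 5.
Mashing cannot begin until milling (finishes hour 5). It runs from hour 5 to 5 + 9 = hour 14.
The boil cannot start until mashing (finishes hour 14); milling (finishes hour 5). The controlling bound is hour 14, so the boil finishes at 14 + 2 = hour 16.
For chilling: the boil (finishes hour 16); milling (finishes hour 5); mashing (finishes hour 14). Taking the maximum gives a start of hour 16, and it finishes at 16 + 3 = hour 19.
Packaging waits on chilling (finishes hour 19), so the earliest it can start is hour 19.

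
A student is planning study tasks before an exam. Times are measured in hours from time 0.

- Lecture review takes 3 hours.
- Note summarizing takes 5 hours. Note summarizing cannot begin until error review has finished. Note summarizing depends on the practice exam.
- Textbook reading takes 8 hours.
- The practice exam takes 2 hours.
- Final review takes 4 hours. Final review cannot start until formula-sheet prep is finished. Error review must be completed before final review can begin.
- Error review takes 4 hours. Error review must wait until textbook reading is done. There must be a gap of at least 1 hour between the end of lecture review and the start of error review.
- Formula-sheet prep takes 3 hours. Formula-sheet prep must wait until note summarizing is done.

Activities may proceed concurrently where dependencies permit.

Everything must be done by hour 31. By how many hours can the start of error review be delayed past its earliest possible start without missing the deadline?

7

Nothing blocks lecture review, so it runs from hour 0 to hour 3.
Nothing blocks textbook reading, so it runs from hour 0 to hour 8.
For error review: textbook reading (finishes hour 8); lecture review (finishes hour 3, plus 1-hour gap → hour 4). Taking the maximum gives a start of hour 8, and it finishes at 8 + 4 = hour 12.

Working backward from the deadline:
Final review has no dependents, so it just needs to finish by hour 31. Starting by 31 − 4 = hour 27 achieves that.
Formula-sheet prep feeds into final review (must start by hour 27); so formula-sheet prep must finish by hour 27 and therefore start by hour 24.
Note summarizing has to be done before formula-sheet prep (must start by hour 24). That means finishing by hour 24, i.e. starting by 24 − 5 = hour 19.
Error review must finish in time for note summarizing (must start by hour 19); final review (must start by hour 27). The tightest is hour 19, so error review must start by 19 − 4 = hour 15.
So error review can start as early as hour 8 and as late as hour 15, giving 15 − 8 = 7 hours of slack.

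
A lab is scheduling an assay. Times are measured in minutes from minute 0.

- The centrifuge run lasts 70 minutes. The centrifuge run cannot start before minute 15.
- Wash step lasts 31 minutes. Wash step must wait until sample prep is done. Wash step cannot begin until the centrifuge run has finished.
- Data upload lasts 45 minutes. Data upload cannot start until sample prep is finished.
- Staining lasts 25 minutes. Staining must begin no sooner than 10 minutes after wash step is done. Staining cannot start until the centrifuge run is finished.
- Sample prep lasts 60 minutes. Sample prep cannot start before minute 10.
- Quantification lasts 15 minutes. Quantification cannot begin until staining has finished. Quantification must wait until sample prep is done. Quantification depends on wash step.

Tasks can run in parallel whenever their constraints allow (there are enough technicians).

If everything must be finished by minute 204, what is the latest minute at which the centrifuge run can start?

53

Nothing follows quantification; the deadline of minute 204 is its only limit. It must start by 204 − 15 = minute 189.
Staining has to be done before quantification (must start by minute 189). That means finishing by minute 189, i.e. starting by 189 − 25 = minute 164.
Wash step has several dependents: staining (must start by minute 164, minus 10-minute gap → minute 154); quantification (must start by minute 189). The earliest of those limits is minute 154, so wash step must start by 154 − 31 = minute 123.
The centrifuge run must finish in time for wash step (must start by minute 123); staining (must start by minute 164). The tightest is minute 123, so the centrifuge run must start by 123 − 70 = minute 53.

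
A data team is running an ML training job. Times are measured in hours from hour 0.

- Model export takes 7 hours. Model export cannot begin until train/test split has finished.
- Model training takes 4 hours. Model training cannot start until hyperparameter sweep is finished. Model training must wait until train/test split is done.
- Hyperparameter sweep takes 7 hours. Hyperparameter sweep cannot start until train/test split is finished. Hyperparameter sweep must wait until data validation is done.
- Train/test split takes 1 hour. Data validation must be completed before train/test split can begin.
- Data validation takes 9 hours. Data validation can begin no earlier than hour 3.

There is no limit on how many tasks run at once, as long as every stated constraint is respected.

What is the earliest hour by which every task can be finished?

Data validation cannot begin until its own release at hour 3. It runs from hour 3 to 3 + 9 = hour 12.
Train/test split cannot begin until data validation (finishes hour 12). It runs from hour 12 to 12 + 1 = hour 13.
After train/test split (finishes hour 13), model export can start at hour 13 and finishes at hour 20.
Hyperparameter sweep cannot start until train/test split (finishes hour 13); data validation (finishes hour 12). The controlling bound is hour 13, so hyperparameter sweep finishes at 13 + 7 = hour 20.
Model training has to wait for hyperparameter sweep (finishes hour 20); train/test split (finishes hour 13). The latest of these is hour 20, so model training runs hour 20 to 20 + 4 = hour 24.
All tasks are finished once the last one completes. Finish times: Data validation at 12, Train/test split at 13, Hyperparameter sweep at 20, Model training at 24, Model export at 20. The latest is hour 24.

24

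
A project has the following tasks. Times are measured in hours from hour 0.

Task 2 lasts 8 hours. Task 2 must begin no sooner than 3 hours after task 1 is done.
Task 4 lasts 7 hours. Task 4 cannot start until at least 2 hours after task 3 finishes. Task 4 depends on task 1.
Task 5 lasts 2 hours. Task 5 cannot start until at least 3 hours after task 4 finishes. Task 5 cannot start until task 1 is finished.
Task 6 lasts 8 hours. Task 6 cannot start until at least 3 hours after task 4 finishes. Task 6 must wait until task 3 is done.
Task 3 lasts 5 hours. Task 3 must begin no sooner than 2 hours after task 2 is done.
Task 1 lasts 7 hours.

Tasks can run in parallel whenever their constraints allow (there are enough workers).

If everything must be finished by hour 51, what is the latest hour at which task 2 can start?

16

Task 5 has no dependents, so it just needs to finish by hour 51. Starting by 51 − 2 = hour 49 achieves that.
To finish by hour 51, task 6 (duration 8) must start no later than hour 43.
For task 4: task 5 (must start by hour 49, minus 3-hour gap → hour 46); task 6 (must start by hour 43, minus 3-hour gap → hour 40). The most restrictive is hour 40; with a 7-hour duration, task 4 must start by hour 33.
Task 3 feeds task 4 (must start by hour 33, minus 2-hour gap → hour 31); task 6 (must start by hour 43). Taking the minimum, task 3 must finish by hour 31 and start by 31 − 5 = hour 26.
Task 2 feeds into task 3 (must start by hour 26, minus 2-hour gap → hour 24); so task 2 must finish by hour 24 and therefore start by hour 16.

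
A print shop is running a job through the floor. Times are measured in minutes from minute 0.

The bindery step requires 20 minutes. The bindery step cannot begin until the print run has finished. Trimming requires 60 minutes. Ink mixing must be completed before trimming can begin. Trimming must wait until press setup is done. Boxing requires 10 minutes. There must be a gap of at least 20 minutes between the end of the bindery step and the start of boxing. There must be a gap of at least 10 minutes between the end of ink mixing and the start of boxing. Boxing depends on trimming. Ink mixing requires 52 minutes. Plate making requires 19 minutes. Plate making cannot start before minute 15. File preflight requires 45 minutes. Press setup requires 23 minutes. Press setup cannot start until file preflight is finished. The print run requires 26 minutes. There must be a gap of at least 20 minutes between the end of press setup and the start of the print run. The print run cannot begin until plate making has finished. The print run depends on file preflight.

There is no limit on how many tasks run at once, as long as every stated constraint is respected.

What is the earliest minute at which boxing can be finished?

164

Nothing blocks ink mixing, so it runs from minute 0 to minute 52.
Plate making waits on its own release at minute 15, so it starts at minute 15 and finishes at 15 + 19 = minute 34.
File preflight has no prerequisites, so it starts at minute 0 and finishes at minute 45.
Press setup cannot begin until file preflight (finishes minute 45). It runs from minute 45 to 45 + 23 = minute 68.
Trimming cannot start until ink mixing (finishes minute 52); press setup (finishes minute 68). The controlling bound is minute 68, so trimming finishes at 68 + 60 = minute 128.
The print run needs all of press setup (finishes minute 68, plus 20-minute gap → minute 88); plate making (finishes minute 34); file preflight (finishes minute 45). That puts its earliest start at minute 88; it finishes at 88 + 26 = minute 114.
The bindery step waits on the print run (finishes minute 114), so it starts at minute 114 and finishes at 114 + 20 = minute 134.
Boxing has to wait for the bindery step (finishes minute 134, plus 20-minute gap → minute 154); ink mixing (finishes minute 52, plus 10-minute gap → minute 62); trimming (finishes minute 128). The latest of these is minute 154, so boxing runs minute 154 to 154 + 10 = minute 164.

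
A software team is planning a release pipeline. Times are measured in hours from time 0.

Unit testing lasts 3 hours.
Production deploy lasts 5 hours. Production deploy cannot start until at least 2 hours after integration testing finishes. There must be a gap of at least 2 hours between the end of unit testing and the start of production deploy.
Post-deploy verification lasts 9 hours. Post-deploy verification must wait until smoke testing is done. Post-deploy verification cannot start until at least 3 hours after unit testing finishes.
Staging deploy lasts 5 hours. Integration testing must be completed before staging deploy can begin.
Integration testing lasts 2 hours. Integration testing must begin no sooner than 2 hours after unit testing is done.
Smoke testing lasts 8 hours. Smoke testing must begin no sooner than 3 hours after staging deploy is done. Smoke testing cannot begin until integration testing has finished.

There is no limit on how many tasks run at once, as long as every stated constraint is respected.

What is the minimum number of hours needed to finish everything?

32

Unit testing has no prerequisites, so it starts at hour 0 and finishes at hour 3.
Integration testing waits on unit testing (finishes hour 3, plus 2-hour gap → hour 5), so it starts at hour 5 and finishes at 5 + 2 = hour 7.
Production deploy has to wait for integration testing (finishes hour 7, plus 2-hour gap → hour 9); unit testing (finishes hour 3, plus 2-hour gap → hour 5). The latest of these is hour 9, so production deploy runs hour 9 to 9 + 5 = hour 14.
After integration testing (finishes hour 7), staging deploy can start at hour 7 and finishes at hour 12.
Smoke testing cannot start until staging deploy (finishes hour 12, plus 3-hour gap → hour 15); integration testing (finishes hour 7). The controlling bound is hour 15, so smoke testing finishes at 15 + 8 = hour 23.
Post-deploy verification cannot start until smoke testing (finishes hour 23); unit testing (finishes hour 3, plus 3-hour gap → hour 6). The controlling bound is hour 23, so post-deploy verification finishes at 23 + 9 = hour 32.
All tasks are finished once the last one completes. Finish times: Unit testing at 3, Integration testing at 7, Staging deploy at 12, Smoke testing at 23, Production deploy at 14, Post-deploy verification at 32. The latest is hour 32.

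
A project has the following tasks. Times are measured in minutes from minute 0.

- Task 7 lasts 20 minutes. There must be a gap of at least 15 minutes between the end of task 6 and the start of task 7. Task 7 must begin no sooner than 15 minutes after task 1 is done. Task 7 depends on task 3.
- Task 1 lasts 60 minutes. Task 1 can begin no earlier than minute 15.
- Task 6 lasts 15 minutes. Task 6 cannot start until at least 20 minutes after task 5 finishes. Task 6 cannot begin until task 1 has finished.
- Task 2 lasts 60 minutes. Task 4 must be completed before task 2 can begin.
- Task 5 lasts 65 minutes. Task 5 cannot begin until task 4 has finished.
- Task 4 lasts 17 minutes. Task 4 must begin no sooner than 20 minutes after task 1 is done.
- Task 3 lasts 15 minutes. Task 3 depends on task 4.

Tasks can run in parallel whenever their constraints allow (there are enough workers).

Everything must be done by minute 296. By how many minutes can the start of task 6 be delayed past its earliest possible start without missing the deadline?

Task 1 cannot begin until its own release at minute 15. It runs from minute 15 to 15 + 60 = minute 75.
Task 4 cannot begin until task 1 (finishes minute 75, plus 20-minute gap → minute 95). It runs from minute 95 to 95 + 17 = minute 112.
Task 5 cannot begin until task 4 (finishes minute 112). It runs from minute 112 to 112 + 65 = minute 177.
Task 6 has to wait for task 5 (finishes minute 177, plus 20-minute gap → minute 197); task 1 (finishes minute 75). The latest of these is minute 197, so task 6 runs minute 197 to 197 + 15 = minute 212.

Working backward from the deadline:
Task 7 has no dependents, so it just needs to finish by minute 296. Starting by 296 − 20 = minute 276 achieves that.
Task 6 feeds into task 7 (must start by minute 276, minus 15-minute gap → minute 261); so task 6 must finish by minute 261 and therefore start by minute 246.
So task 6 can start as early as minute 197 and as late as minute 246, giving 246 − 197 = 49 minutes of slack.

49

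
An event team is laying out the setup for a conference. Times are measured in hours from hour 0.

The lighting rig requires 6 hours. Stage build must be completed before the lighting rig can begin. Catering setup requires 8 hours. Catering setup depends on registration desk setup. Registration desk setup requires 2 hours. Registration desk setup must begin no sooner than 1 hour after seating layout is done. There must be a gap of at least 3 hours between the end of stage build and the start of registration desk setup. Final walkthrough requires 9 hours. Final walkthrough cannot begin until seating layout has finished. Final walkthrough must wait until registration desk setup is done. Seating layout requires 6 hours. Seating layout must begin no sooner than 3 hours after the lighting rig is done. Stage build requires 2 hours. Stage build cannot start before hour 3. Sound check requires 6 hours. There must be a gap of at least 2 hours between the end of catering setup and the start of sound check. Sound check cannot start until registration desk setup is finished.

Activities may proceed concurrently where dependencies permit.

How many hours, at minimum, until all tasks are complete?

Stage build waits on its own release at hour 3, so it starts at hour 3 and finishes at 3 + 2 = hour 5.
After stage build (finishes hour 5), the lighting rig can start at hour 5 and finishes at hour 11.
After the lighting rig (finishes hour 11, plus 3-hour gap → hour 14), seating layout can start at hour 14 and finishes at hour 20.
For registration desk setup: seating layout (finishes hour 20, plus 1-hour gap → hour 21); stage build (finishes hour 5, plus 3-hour gap → hour 8). Taking the maximum gives a start of hour 21, and it finishes at 21 + 2 = hour 23.
Final walkthrough needs all of seating layout (finishes hour 20); registration desk setup (finishes hour 23). That puts its earliest start at hour 23; it finishes at 23 + 9 = hour 32.
After registration desk setup (finishes hour 23), catering setup can start at hour 23 and finishes at hour 31.
Sound check has to wait for catering setup (finishes hour 31, plus 2-hour gap → hour 33); registration desk setup (finishes hour 23). The latest of these is hour 33, so sound check runs hour 33 to 33 + 6 = hour 39.
All tasks are finished once the last one completes. Finish times: Stage build at 5, The lighting rig at 11, Seating layout at 20, Registration desk setup at 23, Catering setup at 31, Sound check at 39, Final walkthrough at 32. The latest is hour 39.

39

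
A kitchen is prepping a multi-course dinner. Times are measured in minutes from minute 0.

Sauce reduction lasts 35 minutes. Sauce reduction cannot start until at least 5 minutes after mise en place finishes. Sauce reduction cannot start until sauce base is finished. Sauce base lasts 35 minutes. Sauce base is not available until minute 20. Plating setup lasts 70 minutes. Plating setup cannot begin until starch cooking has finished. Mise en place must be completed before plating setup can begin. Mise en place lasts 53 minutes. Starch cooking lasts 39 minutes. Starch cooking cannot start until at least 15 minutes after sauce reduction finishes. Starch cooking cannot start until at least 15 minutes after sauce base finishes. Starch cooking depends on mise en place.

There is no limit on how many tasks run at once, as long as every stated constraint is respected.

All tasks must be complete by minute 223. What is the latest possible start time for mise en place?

6

To finish by minute 223, plating setup (duration 70) must start no later than minute 153.
Starch cooking feeds into plating setup (must start by minute 153); so starch cooking must finish by minute 153 and therefore start by minute 114.
Sauce reduction must finish before starch cooking (must start by minute 114, minus 15-minute gap → minute 99). With a 35-minute duration, sauce reduction must start by 99 − 35 = minute 64.
Mise en place feeds sauce reduction (must start by minute 64, minus 5-minute gap → minute 59); starch cooking (must start by minute 114); plating setup (must start by minute 153). Taking the minimum, mise en place must finish by minute 59 and start by 59 − 53 = minute 6.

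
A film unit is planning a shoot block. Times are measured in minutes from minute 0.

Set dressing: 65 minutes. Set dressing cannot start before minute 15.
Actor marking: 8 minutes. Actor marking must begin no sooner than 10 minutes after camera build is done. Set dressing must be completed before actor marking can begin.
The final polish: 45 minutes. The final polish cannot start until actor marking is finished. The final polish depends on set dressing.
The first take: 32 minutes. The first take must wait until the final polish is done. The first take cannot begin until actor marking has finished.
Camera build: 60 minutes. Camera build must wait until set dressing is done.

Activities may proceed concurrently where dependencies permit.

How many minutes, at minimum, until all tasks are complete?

235

Set dressing waits on its own release at minute 15, so it starts at minute 15 and finishes at 15 + 65 = minute 80.
After set dressing (finishes minute 80), camera build can start at minute 80 and finishes at minute 140.
Actor marking has to wait for camera build (finishes minute 140, plus 10-minute gap → minute 150); set dressing (finishes minute 80). The latest of these is minute 150, so actor marking runs minute 150 to 150 + 8 = minute 158.
The final polish has to wait for actor marking (finishes minute 158); set dressing (finishes minute 80). The latest of these is minute 158, so the final polish runs minute 158 to 158 + 45 = minute 203.
The first take has to wait for the final polish (finishes minute 203); actor marking (finishes minute 158). The latest of these is minute 203, so the first take runs minute 203 to 203 + 32 = minute 235.
All tasks are finished once the last one completes. Finish times: Set dressing at 80, Camera build at 140, Actor marking at 158, The final polish at 203, The first take at 235. The latest is minute 235.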